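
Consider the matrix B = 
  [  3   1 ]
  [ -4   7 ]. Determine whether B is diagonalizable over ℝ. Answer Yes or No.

Characteristic polynomial: p(μ) = μ^2 - 10μ + 25 = (μ - 5)^2.
μ = 5 has algebraic multiplicity 2; rank(B − 5I) = 1, so geometric multiplicity = 1.
Geometric multiplicity < algebraic multiplicity, so B is not diagonalizable.

No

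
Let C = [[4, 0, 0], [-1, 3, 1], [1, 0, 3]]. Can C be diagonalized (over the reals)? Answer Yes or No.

Characteristic polynomial: p(μ) = μ^3 - 10μ^2 + 33μ - 36 = (μ - 4)(μ - 3)^2.
μ = 3 has algebraic multiplicity 2; rank(C − 3I) = 2, so geometric multiplicity = 1.
Geometric multiplicity < algebraic multiplicity, so C is not diagonalizable.

No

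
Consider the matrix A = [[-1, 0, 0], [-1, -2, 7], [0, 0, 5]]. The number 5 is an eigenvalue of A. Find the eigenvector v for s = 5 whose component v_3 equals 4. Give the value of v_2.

A − 5I = [[-6, 0, 0], [-1, -7, 7], [0, 0, 0]].
Solving (A − 5I)v = 0 gives the eigenspace spanned by (0, 4, 4).
With v_3 = 4, v = (0, 4, 4), so v_2 = 4.

4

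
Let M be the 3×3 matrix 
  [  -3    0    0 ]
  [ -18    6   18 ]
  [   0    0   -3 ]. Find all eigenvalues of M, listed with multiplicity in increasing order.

Characteristic polynomial: p(s) = s^3 - 27s - 54 = (s - 6)(s + 3)^2.
Roots (with multiplicity): -3, -3, 6.

-3, -3, 6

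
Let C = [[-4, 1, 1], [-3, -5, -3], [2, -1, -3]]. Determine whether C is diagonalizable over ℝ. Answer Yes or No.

Characteristic polynomial: p(t) = t^3 + 12t^2 + 45t + 50 = (t + 2)(t + 5)^2.
t = -5 has algebraic multiplicity 2; rank(C + 5I) = 2, so geometric multiplicity = 1.
Geometric multiplicity < algebraic multiplicity, so C is not diagonalizable.

No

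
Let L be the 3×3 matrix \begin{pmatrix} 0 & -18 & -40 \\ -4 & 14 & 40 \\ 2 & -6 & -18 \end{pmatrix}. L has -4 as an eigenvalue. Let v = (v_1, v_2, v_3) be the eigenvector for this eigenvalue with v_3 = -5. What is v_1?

L + 4I = [[4, -18, -40], [-4, 18, 40], [2, -6, -14]].
Solving (L + 4I)v = 0 gives the eigenspace spanned by (-5, 10, -5).
With v_3 = -5, v = (-5, 10, -5), so v_1 = -5.

-5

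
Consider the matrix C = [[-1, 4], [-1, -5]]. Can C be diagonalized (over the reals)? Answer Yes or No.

Characteristic polynomial: p(t) = t^2 + 6t + 9 = (t + 3)^2.
t = -3 has algebraic multiplicity 2; rank(C + 3I) = 1, so geometric multiplicity = 1.
Geometric multiplicity < algebraic multiplicity, so C is not diagonalizable.

No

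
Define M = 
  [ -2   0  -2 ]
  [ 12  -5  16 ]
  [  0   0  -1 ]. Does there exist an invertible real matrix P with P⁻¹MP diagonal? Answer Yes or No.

Characteristic polynomial: p(μ) = μ^3 + 8μ^2 + 17μ + 10 = (μ + 1)(μ + 2)(μ + 5).
All 3 eigenvalues are distinct, so M is diagonalizable.

Yes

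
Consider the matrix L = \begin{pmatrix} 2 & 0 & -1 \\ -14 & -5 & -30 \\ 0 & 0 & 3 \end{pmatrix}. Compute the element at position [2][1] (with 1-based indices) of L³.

Characteristic polynomial: t^3 - 19t + 30 = (t - 3)(t - 2)(t + 5), so the eigenvalues are -5, 2, 3.
t=2: eigenvector (1, -2, 0).
t=-5: eigenvector (0, 1, 0).
t=3: eigenvector (-1, -2, 1).
P = [[1, 0, -1], [-2, 1, -2], [0, 0, 1]], D = diag(2, -5, 3), P⁻¹ = [[1, 0, 1], [2, 1, 4], [0, 0, 1]].
L³ = P·diag(8, -125, 27)·P⁻¹ = [[8, 0, -19], [-266, -125, -570], [0, 0, 27]].
The requested entry is -266.

-266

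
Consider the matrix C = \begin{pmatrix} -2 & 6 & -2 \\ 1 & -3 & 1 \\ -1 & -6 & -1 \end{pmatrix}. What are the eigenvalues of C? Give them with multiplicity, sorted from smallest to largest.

Characteristic polynomial: p(s) = s^3 + 6s^2 + 9s = s(s + 3)^2.
Roots (with multiplicity): -3, -3, 0.

-3, -3, 0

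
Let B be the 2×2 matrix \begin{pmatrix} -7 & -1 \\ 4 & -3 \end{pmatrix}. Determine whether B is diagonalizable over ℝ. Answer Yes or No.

Characteristic polynomial: p(μ) = μ^2 + 10μ + 25 = (μ + 5)^2.
μ = -5 has algebraic multiplicity 2; rank(B + 5I) = 1, so geometric multiplicity = 1.
Geometric multiplicity < algebraic multiplicity, so B is not diagonalizable.

No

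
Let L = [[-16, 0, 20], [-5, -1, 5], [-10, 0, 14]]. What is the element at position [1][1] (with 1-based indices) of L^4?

2336

Characteristic polynomial: μ^3 + 3μ^2 - 22μ - 24 = (μ - 4)(μ + 1)(μ + 6), so the eigenvalues are -6, -1, 4.
μ=-6: eigenvector (2, 1, 1).
μ=4: eigenvector (1, 0, 1).
μ=-1: eigenvector (0, 1, 0).
P = [[2, 1, 0], [1, 0, 1], [1, 1, 0]], D = diag(-6, 4, -1), P⁻¹ = [[1, 0, -1], [-1, 0, 2], [-1, 1, 1]].
L⁴ = P·diag(1296, 256, 1)·P⁻¹ = [[2336, 0, -2080], [1295, 1, -1295], [1040, 0, -784]].
The requested entry is 2336.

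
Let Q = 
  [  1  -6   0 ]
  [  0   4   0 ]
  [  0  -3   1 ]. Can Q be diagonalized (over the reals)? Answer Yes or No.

Yes

Characteristic polynomial: p(s) = s^3 - 6s^2 + 9s - 4 = (s - 4)(s - 1)^2.
s = 1 has algebraic multiplicity 2; rank(Q − 1I) = 1, so geometric multiplicity = 2.
Every eigenvalue has geometric = algebraic multiplicity, so Q is diagonalizable.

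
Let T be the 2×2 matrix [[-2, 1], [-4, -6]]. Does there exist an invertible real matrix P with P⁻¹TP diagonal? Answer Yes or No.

No

Characteristic polynomial: p(s) = s^2 + 8s + 16 = (s + 4)^2.
s = -4 has algebraic multiplicity 2; rank(T + 4I) = 1, so geometric multiplicity = 1.
Geometric multiplicity < algebraic multiplicity, so T is not diagonalizable.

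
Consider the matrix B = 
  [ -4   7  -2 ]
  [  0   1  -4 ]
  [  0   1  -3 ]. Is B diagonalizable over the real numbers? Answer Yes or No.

Characteristic polynomial: p(r) = r^3 + 6r^2 + 9r + 4 = (r + 1)^2(r + 4).
r = -1 has algebraic multiplicity 2; rank(B + 1I) = 2, so geometric multiplicity = 1.
Geometric multiplicity < algebraic multiplicity, so B is not diagonalizable.

No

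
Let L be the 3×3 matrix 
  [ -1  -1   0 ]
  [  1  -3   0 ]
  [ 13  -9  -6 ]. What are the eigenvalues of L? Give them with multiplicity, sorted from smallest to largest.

-6, -2, -2

Characteristic polynomial: p(s) = s^3 + 10s^2 + 28s + 24 = (s + 2)^2(s + 6).
Roots (with multiplicity): -6, -2, -2.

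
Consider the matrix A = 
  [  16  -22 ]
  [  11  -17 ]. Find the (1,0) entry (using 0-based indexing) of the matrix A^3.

341

Characteristic polynomial: λ^2 + λ - 30 = (λ - 5)(λ + 6), so the eigenvalues are -6, 5.
λ=-6: eigenvector (1, 1).
λ=5: eigenvector (2, 1).
P = [[1, 2], [1, 1]], D = diag(-6, 5), P⁻¹ = [[-1, 2], [1, -1]].
A³ = P·diag(-216, 125)·P⁻¹ = [[466, -682], [341, -557]].
The requested entry is 341.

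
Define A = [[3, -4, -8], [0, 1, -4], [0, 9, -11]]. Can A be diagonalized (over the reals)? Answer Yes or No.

No

Characteristic polynomial: p(s) = s^3 + 7s^2 - 5s - 75 = (s - 3)(s + 5)^2.
s = -5 has algebraic multiplicity 2; rank(A + 5I) = 2, so geometric multiplicity = 1.
Geometric multiplicity < algebraic multiplicity, so A is not diagonalizable.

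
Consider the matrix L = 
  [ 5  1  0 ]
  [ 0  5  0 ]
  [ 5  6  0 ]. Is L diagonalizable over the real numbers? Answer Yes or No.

Characteristic polynomial: p(r) = r^3 - 10r^2 + 25r = r(r - 5)^2.
r = 5 has algebraic multiplicity 2; rank(L − 5I) = 2, so geometric multiplicity = 1.
Geometric multiplicity < algebraic multiplicity, so L is not diagonalizable.

No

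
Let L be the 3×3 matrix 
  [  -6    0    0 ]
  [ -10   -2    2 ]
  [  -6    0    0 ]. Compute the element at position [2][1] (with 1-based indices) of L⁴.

Characteristic polynomial: t^3 + 8t^2 + 12t = t(t + 2)(t + 6), so the eigenvalues are -6, -2, 0.
t=-6: eigenvector (1, 2, 1).
t=0: eigenvector (0, 1, 1).
t=-2: eigenvector (0, 1, 0).
P = [[1, 0, 0], [2, 1, 1], [1, 1, 0]], D = diag(-6, 0, -2), P⁻¹ = [[1, 0, 0], [-1, 0, 1], [-1, 1, -1]].
L⁴ = P·diag(1296, 0, 16)·P⁻¹ = [[1296, 0, 0], [2576, 16, -16], [1296, 0, 0]].
The requested entry is 2576.

2576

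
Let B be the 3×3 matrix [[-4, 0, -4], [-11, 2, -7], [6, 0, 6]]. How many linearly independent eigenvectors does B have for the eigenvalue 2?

B − 2I = [[-6, 0, -4], [-11, 0, -7], [6, 0, 4]].
This matrix has rank 2, so its null space has dimension 3 − 2 = 1.

1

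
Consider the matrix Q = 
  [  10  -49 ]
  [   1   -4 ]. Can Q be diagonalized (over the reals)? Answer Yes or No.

Characteristic polynomial: p(t) = t^2 - 6t + 9 = (t - 3)^2.
t = 3 has algebraic multiplicity 2; rank(Q − 3I) = 1, so geometric multiplicity = 1.
Geometric multiplicity < algebraic multiplicity, so Q is not diagonalizable.

No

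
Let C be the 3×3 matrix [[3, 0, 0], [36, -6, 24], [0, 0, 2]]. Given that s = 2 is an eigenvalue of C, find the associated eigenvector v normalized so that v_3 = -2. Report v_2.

-6

C − 2I = [[1, 0, 0], [36, -8, 24], [0, 0, 0]].
Solving (C − 2I)v = 0 gives the eigenspace spanned by (0, -6, -2).
With v_3 = -2, v = (0, -6, -2), so v_2 = -6.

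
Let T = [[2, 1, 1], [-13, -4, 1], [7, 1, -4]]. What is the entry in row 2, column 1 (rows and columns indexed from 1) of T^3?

-133

Characteristic polynomial: λ^3 + 6λ^2 + 5λ = λ(λ + 1)(λ + 5), so the eigenvalues are -5, -1, 0.
λ=0: eigenvector (1, -3, 1).
λ=-1: eigenvector (-1, 4, -1).
λ=-5: eigenvector (0, -1, 1).
P = [[1, -1, 0], [-3, 4, -1], [1, -1, 1]], D = diag(0, -1, -5), P⁻¹ = [[3, 1, 1], [2, 1, 1], [-1, 0, 1]].
T³ = P·diag(0, -1, -125)·P⁻¹ = [[2, 1, 1], [-133, -4, 121], [127, 1, -124]].
The requested entry is -133.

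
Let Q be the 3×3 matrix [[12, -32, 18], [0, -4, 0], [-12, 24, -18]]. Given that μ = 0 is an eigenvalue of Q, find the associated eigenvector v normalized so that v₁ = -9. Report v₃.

Q = [[12, -32, 18], [0, -4, 0], [-12, 24, -18]].
Solving (Q)v = 0 gives the eigenspace spanned by (-9, 0, 6).
With v₁ = -9, v = (-9, 0, 6), so v₃ = 6.

6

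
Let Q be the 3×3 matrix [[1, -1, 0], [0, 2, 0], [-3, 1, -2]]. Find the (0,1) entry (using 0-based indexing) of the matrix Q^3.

Characteristic polynomial: t^3 - t^2 - 4t + 4 = (t - 2)(t - 1)(t + 2), so the eigenvalues are -2, 1, 2.
t=-2: eigenvector (0, 0, 1).
t=2: eigenvector (-1, 1, 1).
t=1: eigenvector (1, 0, -1).
P = [[0, -1, 1], [0, 1, 0], [1, 1, -1]], D = diag(-2, 2, 1), P⁻¹ = [[1, 0, 1], [0, 1, 0], [1, 1, 0]].
Q³ = P·diag(-8, 8, 1)·P⁻¹ = [[1, -7, 0], [0, 8, 0], [-9, 7, -8]].
The requested entry is -7.

-7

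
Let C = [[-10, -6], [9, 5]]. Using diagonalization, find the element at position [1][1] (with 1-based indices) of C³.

Characteristic polynomial: λ^2 + 5λ + 4 = (λ + 1)(λ + 4), so the eigenvalues are -4, -1.
λ=-1: eigenvector (2, -3).
λ=-4: eigenvector (1, -1).
P = [[2, 1], [-3, -1]], D = diag(-1, -4), P⁻¹ = [[-1, -1], [3, 2]].
C³ = P·diag(-1, -64)·P⁻¹ = [[-190, -126], [189, 125]].
The requested entry is -190.

-190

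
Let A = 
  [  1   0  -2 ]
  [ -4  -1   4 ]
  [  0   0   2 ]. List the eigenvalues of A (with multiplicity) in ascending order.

Characteristic polynomial: p(r) = r^3 - 2r^2 - r + 2 = (r - 2)(r - 1)(r + 1).
Roots (with multiplicity): -1, 1, 2.

-1, 1, 2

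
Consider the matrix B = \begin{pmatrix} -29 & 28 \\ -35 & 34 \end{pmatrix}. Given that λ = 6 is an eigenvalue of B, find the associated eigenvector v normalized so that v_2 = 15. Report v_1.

12

B − 6I = [[-35, 28], [-35, 28]].
Solving (B − 6I)v = 0 gives the eigenspace spanned by (12, 15).
With v_2 = 15, v = (12, 15), so v_1 = 12.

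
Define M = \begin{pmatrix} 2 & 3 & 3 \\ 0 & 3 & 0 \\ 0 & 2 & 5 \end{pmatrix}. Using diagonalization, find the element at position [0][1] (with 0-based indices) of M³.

117

Characteristic polynomial: λ^3 - 10λ^2 + 31λ - 30 = (λ - 5)(λ - 3)(λ - 2), so the eigenvalues are 2, 3, 5.
λ=2: eigenvector (1, 0, 0).
λ=3: eigenvector (0, 1, -1).
λ=5: eigenvector (1, 0, 1).
P = [[1, 0, 1], [0, 1, 0], [0, -1, 1]], D = diag(2, 3, 5), P⁻¹ = [[1, -1, -1], [0, 1, 0], [0, 1, 1]].
M³ = P·diag(8, 27, 125)·P⁻¹ = [[8, 117, 117], [0, 27, 0], [0, 98, 125]].
The requested entry is 117.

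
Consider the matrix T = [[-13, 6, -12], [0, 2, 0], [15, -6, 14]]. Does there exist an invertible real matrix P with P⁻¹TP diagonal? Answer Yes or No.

Yes

Characteristic polynomial: p(λ) = λ^3 - 3λ^2 + 4 = (λ - 2)^2(λ + 1).
λ = 2 has algebraic multiplicity 2; rank(T − 2I) = 1, so geometric multiplicity = 2.
Every eigenvalue has geometric = algebraic multiplicity, so T is diagonalizable.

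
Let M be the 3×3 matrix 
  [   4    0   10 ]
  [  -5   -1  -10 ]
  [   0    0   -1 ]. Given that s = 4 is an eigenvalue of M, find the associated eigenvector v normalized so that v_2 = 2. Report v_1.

M − 4I = [[0, 0, 10], [-5, -5, -10], [0, 0, -5]].
Solving (M − 4I)v = 0 gives the eigenspace spanned by (-2, 2, 0).
With v_2 = 2, v = (-2, 2, 0), so v_1 = -2.

-2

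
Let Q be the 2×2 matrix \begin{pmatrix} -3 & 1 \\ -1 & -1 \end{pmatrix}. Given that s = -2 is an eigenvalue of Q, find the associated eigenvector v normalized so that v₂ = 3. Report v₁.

Q + 2I = [[-1, 1], [-1, 1]].
Solving (Q + 2I)v = 0 gives the eigenspace spanned by (3, 3).
With v₂ = 3, v = (3, 3), so v₁ = 3.

3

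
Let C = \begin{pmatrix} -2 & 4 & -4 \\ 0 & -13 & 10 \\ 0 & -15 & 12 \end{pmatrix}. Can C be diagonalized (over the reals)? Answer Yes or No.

Yes

Characteristic polynomial: p(r) = r^3 + 3r^2 - 4r - 12 = (r - 2)(r + 2)(r + 3).
All 3 eigenvalues are distinct, so C is diagonalizable.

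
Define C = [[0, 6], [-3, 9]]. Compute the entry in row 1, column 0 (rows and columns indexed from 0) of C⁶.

Characteristic polynomial: s^2 - 9s + 18 = (s - 6)(s - 3), so the eigenvalues are 3, 6.
s=3: eigenvector (2, 1).
s=6: eigenvector (1, 1).
P = [[2, 1], [1, 1]], D = diag(3, 6), P⁻¹ = [[1, -1], [-1, 2]].
C⁶ = P·diag(729, 46656)·P⁻¹ = [[-45198, 91854], [-45927, 92583]].
The requested entry is -45927.

-45927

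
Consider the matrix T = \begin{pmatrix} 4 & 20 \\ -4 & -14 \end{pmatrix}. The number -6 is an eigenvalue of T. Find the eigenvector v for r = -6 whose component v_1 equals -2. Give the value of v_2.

1

T + 6I = [[10, 20], [-4, -8]].
Solving (T + 6I)v = 0 gives the eigenspace spanned by (-2, 1).
With v_1 = -2, v = (-2, 1), so v_2 = 1.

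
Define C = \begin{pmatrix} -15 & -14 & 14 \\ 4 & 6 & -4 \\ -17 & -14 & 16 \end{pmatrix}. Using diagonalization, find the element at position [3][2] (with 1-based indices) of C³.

Characteristic polynomial: r^3 - 7r^2 + 4r + 12 = (r - 6)(r - 2)(r + 1), so the eigenvalues are -1, 2, 6.
r=-1: eigenvector (1, 0, 1).
r=2: eigenvector (0, 1, 1).
r=6: eigenvector (2, -1, 2).
P = [[1, 0, 2], [0, 1, -1], [1, 1, 2]], D = diag(-1, 2, 6), P⁻¹ = [[3, 2, -2], [-1, 0, 1], [-1, -1, 1]].
C³ = P·diag(-1, 8, 216)·P⁻¹ = [[-435, -434, 434], [208, 216, -208], [-443, -434, 442]].
The requested entry is -434.

-434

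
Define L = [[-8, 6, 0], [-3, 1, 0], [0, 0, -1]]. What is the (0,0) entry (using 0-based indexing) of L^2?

46

Characteristic polynomial: λ^3 + 8λ^2 + 17λ + 10 = (λ + 1)(λ + 2)(λ + 5), so the eigenvalues are -5, -2, -1.
λ=-5: eigenvector (2, 1, 0).
λ=-2: eigenvector (1, 1, 0).
λ=-1: eigenvector (0, 0, 1).
P = [[2, 1, 0], [1, 1, 0], [0, 0, 1]], D = diag(-5, -2, -1), P⁻¹ = [[1, -1, 0], [-1, 2, 0], [0, 0, 1]].
L² = P·diag(25, 4, 1)·P⁻¹ = [[46, -42, 0], [21, -17, 0], [0, 0, 1]].
The requested entry is 46.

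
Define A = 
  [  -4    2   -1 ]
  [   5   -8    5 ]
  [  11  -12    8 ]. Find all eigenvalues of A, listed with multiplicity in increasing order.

Characteristic polynomial: p(t) = t^3 + 4t^2 - 3t - 18 = (t - 2)(t + 3)^2.
Roots (with multiplicity): -3, -3, 2.

-3, -3, 2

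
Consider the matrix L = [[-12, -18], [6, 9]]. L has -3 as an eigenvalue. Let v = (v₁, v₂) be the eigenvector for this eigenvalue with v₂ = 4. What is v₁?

L + 3I = [[-9, -18], [6, 12]].
Solving (L + 3I)v = 0 gives the eigenspace spanned by (-8, 4).
With v₂ = 4, v = (-8, 4), so v₁ = -8.

-8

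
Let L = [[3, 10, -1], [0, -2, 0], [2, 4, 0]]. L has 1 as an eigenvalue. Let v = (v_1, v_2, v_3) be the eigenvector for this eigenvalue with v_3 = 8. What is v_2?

0

L − 1I = [[2, 10, -1], [0, -3, 0], [2, 4, -1]].
Solving (L − 1I)v = 0 gives the eigenspace spanned by (4, 0, 8).
With v_3 = 8, v = (4, 0, 8), so v_2 = 0.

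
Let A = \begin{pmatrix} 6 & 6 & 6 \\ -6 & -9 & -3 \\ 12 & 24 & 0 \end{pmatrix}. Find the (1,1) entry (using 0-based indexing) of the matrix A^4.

Characteristic polynomial: r^3 + 3r^2 - 18r = r(r - 3)(r + 6), so the eigenvalues are -6, 0, 3.
r=-6: eigenvector (1, 0, -2).
r=3: eigenvector (-2, 1, 0).
r=0: eigenvector (-2, 1, 1).
P = [[1, -2, -2], [0, 1, 1], [-2, 0, 1]], D = diag(-6, 3, 0), P⁻¹ = [[1, 2, 0], [-2, -3, -1], [2, 4, 1]].
A⁴ = P·diag(1296, 81, 0)·P⁻¹ = [[1620, 3078, 162], [-162, -243, -81], [-2592, -5184, 0]].
The requested entry is -243.

-243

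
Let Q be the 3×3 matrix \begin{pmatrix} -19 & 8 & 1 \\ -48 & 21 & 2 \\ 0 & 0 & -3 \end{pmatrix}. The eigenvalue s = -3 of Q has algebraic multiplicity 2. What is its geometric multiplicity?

Q + 3I = [[-16, 8, 1], [-48, 24, 2], [0, 0, 0]].
This matrix has rank 2, so its null space has dimension 3 − 2 = 1.

1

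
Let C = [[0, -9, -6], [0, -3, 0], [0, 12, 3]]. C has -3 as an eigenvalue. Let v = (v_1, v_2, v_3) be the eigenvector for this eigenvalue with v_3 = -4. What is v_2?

2

C + 3I = [[3, -9, -6], [0, 0, 0], [0, 12, 6]].
Solving (C + 3I)v = 0 gives the eigenspace spanned by (-2, 2, -4).
With v_3 = -4, v = (-2, 2, -4), so v_2 = 2.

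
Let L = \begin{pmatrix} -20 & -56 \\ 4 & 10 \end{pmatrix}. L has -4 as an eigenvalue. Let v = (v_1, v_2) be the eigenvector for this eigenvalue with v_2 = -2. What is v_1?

L + 4I = [[-16, -56], [4, 14]].
Solving (L + 4I)v = 0 gives the eigenspace spanned by (7, -2).
With v_2 = -2, v = (7, -2), so v_1 = 7.

7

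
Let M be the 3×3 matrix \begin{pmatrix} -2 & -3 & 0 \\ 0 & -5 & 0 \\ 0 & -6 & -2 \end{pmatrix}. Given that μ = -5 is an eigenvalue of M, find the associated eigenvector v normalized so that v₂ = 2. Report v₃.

M + 5I = [[3, -3, 0], [0, 0, 0], [0, -6, 3]].
Solving (M + 5I)v = 0 gives the eigenspace spanned by (2, 2, 4).
With v₂ = 2, v = (2, 2, 4), so v₃ = 4.

4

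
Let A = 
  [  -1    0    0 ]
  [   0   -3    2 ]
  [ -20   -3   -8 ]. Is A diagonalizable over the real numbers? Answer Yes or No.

Characteristic polynomial: p(μ) = μ^3 + 12μ^2 + 41μ + 30 = (μ + 1)(μ + 5)(μ + 6).
All 3 eigenvalues are distinct, so A is diagonalizable.

Yes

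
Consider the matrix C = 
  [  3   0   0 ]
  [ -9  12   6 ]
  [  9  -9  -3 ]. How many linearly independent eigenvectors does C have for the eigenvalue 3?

C − 3I = [[0, 0, 0], [-9, 9, 6], [9, -9, -6]].
This matrix has rank 1, so its null space has dimension 3 − 1 = 2.

2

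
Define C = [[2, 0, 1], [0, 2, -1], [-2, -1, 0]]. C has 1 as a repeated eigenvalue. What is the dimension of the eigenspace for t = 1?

C − 1I = [[1, 0, 1], [0, 1, -1], [-2, -1, -1]].
This matrix has rank 2, so its null space has dimension 3 − 2 = 1.

1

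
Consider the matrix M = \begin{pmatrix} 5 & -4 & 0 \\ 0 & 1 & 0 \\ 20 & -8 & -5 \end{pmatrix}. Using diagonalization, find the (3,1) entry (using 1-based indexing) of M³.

Characteristic polynomial: r^3 - r^2 - 25r + 25 = (r - 5)(r - 1)(r + 5), so the eigenvalues are -5, 1, 5.
r=5: eigenvector (1, 0, 2).
r=1: eigenvector (1, 1, 2).
r=-5: eigenvector (0, 0, 1).
P = [[1, 1, 0], [0, 1, 0], [2, 2, 1]], D = diag(5, 1, -5), P⁻¹ = [[1, -1, 0], [0, 1, 0], [-2, 0, 1]].
M³ = P·diag(125, 1, -125)·P⁻¹ = [[125, -124, 0], [0, 1, 0], [500, -248, -125]].
The requested entry is 500.

500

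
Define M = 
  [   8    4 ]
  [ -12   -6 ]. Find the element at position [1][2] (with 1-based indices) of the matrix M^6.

128

Characteristic polynomial: μ^2 - 2μ = μ(μ - 2), so the eigenvalues are 0, 2.
μ=0: eigenvector (1, -2).
μ=2: eigenvector (2, -3).
P = [[1, 2], [-2, -3]], D = diag(0, 2), P⁻¹ = [[-3, -2], [2, 1]].
M⁶ = P·diag(0, 64)·P⁻¹ = [[256, 128], [-384, -192]].
The requested entry is 128.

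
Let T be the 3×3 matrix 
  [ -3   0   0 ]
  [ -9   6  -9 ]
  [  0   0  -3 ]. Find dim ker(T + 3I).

2

T + 3I = [[0, 0, 0], [-9, 9, -9], [0, 0, 0]].
This matrix has rank 1, so its null space has dimension 3 − 1 = 2.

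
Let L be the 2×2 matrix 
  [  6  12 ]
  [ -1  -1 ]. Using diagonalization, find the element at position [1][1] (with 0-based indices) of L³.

-49

Characteristic polynomial: s^2 - 5s + 6 = (s - 3)(s - 2), so the eigenvalues are 2, 3.
s=3: eigenvector (4, -1).
s=2: eigenvector (-3, 1).
P = [[4, -3], [-1, 1]], D = diag(3, 2), P⁻¹ = [[1, 3], [1, 4]].
L³ = P·diag(27, 8)·P⁻¹ = [[84, 228], [-19, -49]].
The requested entry is -49.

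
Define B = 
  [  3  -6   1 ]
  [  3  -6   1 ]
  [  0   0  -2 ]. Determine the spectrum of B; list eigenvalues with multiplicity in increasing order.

Characteristic polynomial: p(μ) = μ^3 + 5μ^2 + 6μ = μ(μ + 2)(μ + 3).
Roots (with multiplicity): -3, -2, 0.

-3, -2, 0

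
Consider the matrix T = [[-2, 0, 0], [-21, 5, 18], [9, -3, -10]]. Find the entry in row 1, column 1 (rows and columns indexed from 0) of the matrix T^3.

125

Characteristic polynomial: λ^3 + 7λ^2 + 14λ + 8 = (λ + 1)(λ + 2)(λ + 4), so the eigenvalues are -4, -2, -1.
λ=-2: eigenvector (1, 3, 0).
λ=-4: eigenvector (0, -2, 1).
λ=-1: eigenvector (0, 3, -1).
P = [[1, 0, 0], [3, -2, 3], [0, 1, -1]], D = diag(-2, -4, -1), P⁻¹ = [[1, 0, 0], [-3, 1, 3], [-3, 1, 2]].
T³ = P·diag(-8, -64, -1)·P⁻¹ = [[-8, 0, 0], [-399, 125, 378], [189, -63, -190]].
The requested entry is 125.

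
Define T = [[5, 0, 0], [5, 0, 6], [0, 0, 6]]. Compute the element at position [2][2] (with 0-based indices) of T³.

Characteristic polynomial: μ^3 - 11μ^2 + 30μ = μ(μ - 6)(μ - 5), so the eigenvalues are 0, 5, 6.
μ=6: eigenvector (0, 1, 1).
μ=5: eigenvector (1, 1, 0).
μ=0: eigenvector (0, -1, 0).
P = [[0, 1, 0], [1, 1, -1], [1, 0, 0]], D = diag(6, 5, 0), P⁻¹ = [[0, 0, 1], [1, 0, 0], [1, -1, 1]].
T³ = P·diag(216, 125, 0)·P⁻¹ = [[125, 0, 0], [125, 0, 216], [0, 0, 216]].
The requested entry is 216.

216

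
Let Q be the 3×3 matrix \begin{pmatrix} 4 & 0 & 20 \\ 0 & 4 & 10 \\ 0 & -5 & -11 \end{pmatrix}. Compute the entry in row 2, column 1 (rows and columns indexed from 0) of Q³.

Characteristic polynomial: λ^3 + 3λ^2 - 22λ - 24 = (λ - 4)(λ + 1)(λ + 6), so the eigenvalues are -6, -1, 4.
λ=4: eigenvector (1, 0, 0).
λ=-6: eigenvector (2, 1, -1).
λ=-1: eigenvector (4, 2, -1).
P = [[1, 2, 4], [0, 1, 2], [0, -1, -1]], D = diag(4, -6, -1), P⁻¹ = [[1, -2, 0], [0, -1, -2], [0, 1, 1]].
Q³ = P·diag(64, -216, -1)·P⁻¹ = [[64, 300, 860], [0, 214, 430], [0, -215, -431]].
The requested entry is -215.

-215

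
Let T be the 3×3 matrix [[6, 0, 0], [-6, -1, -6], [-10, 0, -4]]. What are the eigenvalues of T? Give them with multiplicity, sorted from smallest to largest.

-4, -1, 6

Characteristic polynomial: p(μ) = μ^3 - μ^2 - 26μ - 24 = (μ - 6)(μ + 1)(μ + 4).
Roots (with multiplicity): -4, -1, 6.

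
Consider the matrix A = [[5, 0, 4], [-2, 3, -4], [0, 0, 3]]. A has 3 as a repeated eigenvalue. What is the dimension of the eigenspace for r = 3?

A − 3I = [[2, 0, 4], [-2, 0, -4], [0, 0, 0]].
This matrix has rank 1, so its null space has dimension 3 − 1 = 2.

2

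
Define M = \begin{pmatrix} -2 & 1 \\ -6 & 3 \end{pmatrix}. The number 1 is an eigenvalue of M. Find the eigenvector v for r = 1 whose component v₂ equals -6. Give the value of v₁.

-2

M − 1I = [[-3, 1], [-6, 2]].
Solving (M − 1I)v = 0 gives the eigenspace spanned by (-2, -6).
With v₂ = -6, v = (-2, -6), so v₁ = -2.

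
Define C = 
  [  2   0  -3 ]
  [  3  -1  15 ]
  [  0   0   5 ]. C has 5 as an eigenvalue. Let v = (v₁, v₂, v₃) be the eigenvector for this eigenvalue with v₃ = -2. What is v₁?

2

C − 5I = [[-3, 0, -3], [3, -6, 15], [0, 0, 0]].
Solving (C − 5I)v = 0 gives the eigenspace spanned by (2, -4, -2).
With v₃ = -2, v = (2, -4, -2), so v₁ = 2.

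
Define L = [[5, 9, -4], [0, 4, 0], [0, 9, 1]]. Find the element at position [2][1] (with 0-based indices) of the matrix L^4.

Characteristic polynomial: t^3 - 10t^2 + 29t - 20 = (t - 5)(t - 4)(t - 1), so the eigenvalues are 1, 4, 5.
t=5: eigenvector (1, 0, 0).
t=4: eigenvector (3, 1, 3).
t=1: eigenvector (1, 0, 1).
P = [[1, 3, 1], [0, 1, 0], [0, 3, 1]], D = diag(5, 4, 1), P⁻¹ = [[1, 0, -1], [0, 1, 0], [0, -3, 1]].
L⁴ = P·diag(625, 256, 1)·P⁻¹ = [[625, 765, -624], [0, 256, 0], [0, 765, 1]].
The requested entry is 765.

765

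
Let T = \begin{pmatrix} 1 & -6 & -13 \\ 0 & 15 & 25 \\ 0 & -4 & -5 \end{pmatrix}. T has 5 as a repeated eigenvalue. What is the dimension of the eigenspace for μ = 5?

1

T − 5I = [[-4, -6, -13], [0, 10, 25], [0, -4, -10]].
This matrix has rank 2, so its null space has dimension 3 − 2 = 1.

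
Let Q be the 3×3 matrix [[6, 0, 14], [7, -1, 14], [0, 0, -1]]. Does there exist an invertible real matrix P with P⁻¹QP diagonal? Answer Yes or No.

Characteristic polynomial: p(t) = t^3 - 4t^2 - 11t - 6 = (t - 6)(t + 1)^2.
t = -1 has algebraic multiplicity 2; rank(Q + 1I) = 1, so geometric multiplicity = 2.
Every eigenvalue has geometric = algebraic multiplicity, so Q is diagonalizable.

Yes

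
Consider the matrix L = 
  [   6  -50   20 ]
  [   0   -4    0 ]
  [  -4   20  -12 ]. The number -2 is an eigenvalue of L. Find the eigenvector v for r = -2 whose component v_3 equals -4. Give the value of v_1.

L + 2I = [[8, -50, 20], [0, -2, 0], [-4, 20, -10]].
Solving (L + 2I)v = 0 gives the eigenspace spanned by (10, 0, -4).
With v_3 = -4, v = (10, 0, -4), so v_1 = 10.

10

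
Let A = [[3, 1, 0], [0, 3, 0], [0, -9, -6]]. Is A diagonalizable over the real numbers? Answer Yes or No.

Characteristic polynomial: p(λ) = λ^3 - 27λ + 54 = (λ - 3)^2(λ + 6).
λ = 3 has algebraic multiplicity 2; rank(A − 3I) = 2, so geometric multiplicity = 1.
Geometric multiplicity < algebraic multiplicity, so A is not diagonalizable.

No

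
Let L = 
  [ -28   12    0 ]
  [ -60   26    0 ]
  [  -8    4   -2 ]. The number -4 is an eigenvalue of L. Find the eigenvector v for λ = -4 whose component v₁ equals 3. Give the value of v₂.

L + 4I = [[-24, 12, 0], [-60, 30, 0], [-8, 4, 2]].
Solving (L + 4I)v = 0 gives the eigenspace spanned by (3, 6, 0).
With v₁ = 3, v = (3, 6, 0), so v₂ = 6.

6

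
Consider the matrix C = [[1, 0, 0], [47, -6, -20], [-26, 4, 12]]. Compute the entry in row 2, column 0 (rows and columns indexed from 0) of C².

Characteristic polynomial: s^3 - 7s^2 + 14s - 8 = (s - 4)(s - 2)(s - 1), so the eigenvalues are 1, 2, 4.
s=2: eigenvector (0, 5, -2).
s=1: eigenvector (1, 1, 2).
s=4: eigenvector (0, -2, 1).
P = [[0, 1, 0], [5, 1, -2], [-2, 2, 1]], D = diag(2, 1, 4), P⁻¹ = [[-5, 1, 2], [1, 0, 0], [-12, 2, 5]].
C² = P·diag(4, 1, 16)·P⁻¹ = [[1, 0, 0], [285, -44, -120], [-150, 24, 64]].
The requested entry is -150.

-150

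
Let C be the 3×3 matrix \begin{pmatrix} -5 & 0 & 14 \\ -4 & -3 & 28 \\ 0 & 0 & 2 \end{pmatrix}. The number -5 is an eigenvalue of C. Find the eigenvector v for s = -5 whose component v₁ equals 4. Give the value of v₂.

8

C + 5I = [[0, 0, 14], [-4, 2, 28], [0, 0, 7]].
Solving (C + 5I)v = 0 gives the eigenspace spanned by (4, 8, 0).
With v₁ = 4, v = (4, 8, 0), so v₂ = 8.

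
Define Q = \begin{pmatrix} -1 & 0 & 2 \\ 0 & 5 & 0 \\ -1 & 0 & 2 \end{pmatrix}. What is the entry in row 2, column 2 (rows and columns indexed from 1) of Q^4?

625

Characteristic polynomial: μ^3 - 6μ^2 + 5μ = μ(μ - 5)(μ - 1), so the eigenvalues are 0, 1, 5.
μ=0: eigenvector (2, 0, 1).
μ=5: eigenvector (0, 1, 0).
μ=1: eigenvector (1, 0, 1).
P = [[2, 0, 1], [0, 1, 0], [1, 0, 1]], D = diag(0, 5, 1), P⁻¹ = [[1, 0, -1], [0, 1, 0], [-1, 0, 2]].
Q⁴ = P·diag(0, 625, 1)·P⁻¹ = [[-1, 0, 2], [0, 625, 0], [-1, 0, 2]].
The requested entry is 625.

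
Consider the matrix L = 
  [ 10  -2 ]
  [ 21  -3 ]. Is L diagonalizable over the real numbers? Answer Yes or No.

Yes

Characteristic polynomial: p(λ) = λ^2 - 7λ + 12 = (λ - 4)(λ - 3).
All 2 eigenvalues are distinct, so L is diagonalizable.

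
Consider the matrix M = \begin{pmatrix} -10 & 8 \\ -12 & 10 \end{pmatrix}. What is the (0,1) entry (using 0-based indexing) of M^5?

128

Characteristic polynomial: t^2 - 4 = (t - 2)(t + 2), so the eigenvalues are -2, 2.
t=-2: eigenvector (1, 1).
t=2: eigenvector (-2, -3).
P = [[1, -2], [1, -3]], D = diag(-2, 2), P⁻¹ = [[3, -2], [1, -1]].
M⁵ = P·diag(-32, 32)·P⁻¹ = [[-160, 128], [-192, 160]].
The requested entry is 128.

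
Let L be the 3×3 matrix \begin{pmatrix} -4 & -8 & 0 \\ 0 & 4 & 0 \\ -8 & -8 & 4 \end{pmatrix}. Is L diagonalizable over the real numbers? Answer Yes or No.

Characteristic polynomial: p(r) = r^3 - 4r^2 - 16r + 64 = (r - 4)^2(r + 4).
r = 4 has algebraic multiplicity 2; rank(L − 4I) = 1, so geometric multiplicity = 2.
Every eigenvalue has geometric = algebraic multiplicity, so L is diagonalizable.

Yes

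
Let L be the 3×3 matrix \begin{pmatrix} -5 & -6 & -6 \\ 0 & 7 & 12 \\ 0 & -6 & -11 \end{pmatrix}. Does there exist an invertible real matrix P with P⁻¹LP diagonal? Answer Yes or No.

Characteristic polynomial: p(t) = t^3 + 9t^2 + 15t - 25 = (t - 1)(t + 5)^2.
t = -5 has algebraic multiplicity 2; rank(L + 5I) = 1, so geometric multiplicity = 2.
Every eigenvalue has geometric = algebraic multiplicity, so L is diagonalizable.

Yes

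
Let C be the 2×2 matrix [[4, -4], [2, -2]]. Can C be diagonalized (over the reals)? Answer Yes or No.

Yes

Characteristic polynomial: p(r) = r^2 - 2r = r(r - 2).
All 2 eigenvalues are distinct, so C is diagonalizable.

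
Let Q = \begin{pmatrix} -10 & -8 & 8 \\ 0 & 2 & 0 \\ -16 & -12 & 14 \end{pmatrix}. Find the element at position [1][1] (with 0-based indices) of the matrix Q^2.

Characteristic polynomial: t^3 - 6t^2 - 4t + 24 = (t - 6)(t - 2)(t + 2), so the eigenvalues are -2, 2, 6.
t=2: eigenvector (0, 1, 1).
t=6: eigenvector (-1, 0, -2).
t=-2: eigenvector (1, 0, 1).
P = [[0, -1, 1], [1, 0, 0], [1, -2, 1]], D = diag(2, 6, -2), P⁻¹ = [[0, 1, 0], [1, 1, -1], [2, 1, -1]].
Q² = P·diag(4, 36, 4)·P⁻¹ = [[-28, -32, 32], [0, 4, 0], [-64, -64, 68]].
The requested entry is 4.

4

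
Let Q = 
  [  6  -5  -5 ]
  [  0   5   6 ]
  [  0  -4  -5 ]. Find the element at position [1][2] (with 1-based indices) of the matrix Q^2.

-35

Characteristic polynomial: r^3 - 6r^2 - r + 6 = (r - 6)(r - 1)(r + 1), so the eigenvalues are -1, 1, 6.
r=6: eigenvector (1, 0, 0).
r=1: eigenvector (1, 3, -2).
r=-1: eigenvector (0, -1, 1).
P = [[1, 1, 0], [0, 3, -1], [0, -2, 1]], D = diag(6, 1, -1), P⁻¹ = [[1, -1, -1], [0, 1, 1], [0, 2, 3]].
Q² = P·diag(36, 1, 1)·P⁻¹ = [[36, -35, -35], [0, 1, 0], [0, 0, 1]].
The requested entry is -35.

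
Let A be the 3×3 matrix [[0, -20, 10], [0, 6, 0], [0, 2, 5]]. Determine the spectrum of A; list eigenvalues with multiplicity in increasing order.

Characteristic polynomial: p(t) = t^3 - 11t^2 + 30t = t(t - 6)(t - 5).
Roots (with multiplicity): 0, 5, 6.

0, 5, 6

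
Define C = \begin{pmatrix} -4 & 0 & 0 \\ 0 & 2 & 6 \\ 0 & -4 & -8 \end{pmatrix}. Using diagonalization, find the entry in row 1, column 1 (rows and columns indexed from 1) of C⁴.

Characteristic polynomial: λ^3 + 10λ^2 + 32λ + 32 = (λ + 2)(λ + 4)^2, so the eigenvalues are -4, -4, -2.
λ=-2: eigenvector (0, 3, -2).
λ=-4: eigenvector (1, 0, 0).
λ=-4: eigenvector (0, -1, 1).
P = [[0, 1, 0], [3, 0, -1], [-2, 0, 1]], D = diag(-2, -4, -4), P⁻¹ = [[0, 1, 1], [1, 0, 0], [0, 2, 3]].
C⁴ = P·diag(16, 256, 256)·P⁻¹ = [[256, 0, 0], [0, -464, -720], [0, 480, 736]].
The requested entry is 256.

256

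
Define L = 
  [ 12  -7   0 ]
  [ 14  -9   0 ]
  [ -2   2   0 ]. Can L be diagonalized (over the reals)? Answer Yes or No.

Characteristic polynomial: p(μ) = μ^3 - 3μ^2 - 10μ = μ(μ - 5)(μ + 2).
All 3 eigenvalues are distinct, so L is diagonalizable.

Yes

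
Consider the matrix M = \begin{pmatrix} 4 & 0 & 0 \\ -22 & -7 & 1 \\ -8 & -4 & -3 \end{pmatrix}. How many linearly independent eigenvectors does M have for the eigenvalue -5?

1

M + 5I = [[9, 0, 0], [-22, -2, 1], [-8, -4, 2]].
This matrix has rank 2, so its null space has dimension 3 − 2 = 1.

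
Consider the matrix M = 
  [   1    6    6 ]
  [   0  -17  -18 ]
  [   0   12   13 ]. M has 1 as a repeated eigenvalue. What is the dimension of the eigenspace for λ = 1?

2

M − 1I = [[0, 6, 6], [0, -18, -18], [0, 12, 12]].
This matrix has rank 1, so its null space has dimension 3 − 1 = 2.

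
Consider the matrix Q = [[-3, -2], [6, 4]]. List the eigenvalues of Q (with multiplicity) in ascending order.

0, 1

Characteristic polynomial: p(λ) = λ^2 - λ = λ(λ - 1).
Roots (with multiplicity): 0, 1.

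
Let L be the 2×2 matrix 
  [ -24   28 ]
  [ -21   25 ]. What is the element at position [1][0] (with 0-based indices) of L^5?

-3801

Characteristic polynomial: t^2 - t - 12 = (t - 4)(t + 3), so the eigenvalues are -3, 4.
t=4: eigenvector (1, 1).
t=-3: eigenvector (-4, -3).
P = [[1, -4], [1, -3]], D = diag(4, -3), P⁻¹ = [[-3, 4], [-1, 1]].
L⁵ = P·diag(1024, -243)·P⁻¹ = [[-4044, 5068], [-3801, 4825]].
The requested entry is -3801.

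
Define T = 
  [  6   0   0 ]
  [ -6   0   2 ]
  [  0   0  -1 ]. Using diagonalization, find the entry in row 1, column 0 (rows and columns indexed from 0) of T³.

-216

Characteristic polynomial: r^3 - 5r^2 - 6r = r(r - 6)(r + 1), so the eigenvalues are -1, 0, 6.
r=6: eigenvector (1, -1, 0).
r=0: eigenvector (0, 1, 0).
r=-1: eigenvector (0, -2, 1).
P = [[1, 0, 0], [-1, 1, -2], [0, 0, 1]], D = diag(6, 0, -1), P⁻¹ = [[1, 0, 0], [1, 1, 2], [0, 0, 1]].
T³ = P·diag(216, 0, -1)·P⁻¹ = [[216, 0, 0], [-216, 0, 2], [0, 0, -1]].
The requested entry is -216.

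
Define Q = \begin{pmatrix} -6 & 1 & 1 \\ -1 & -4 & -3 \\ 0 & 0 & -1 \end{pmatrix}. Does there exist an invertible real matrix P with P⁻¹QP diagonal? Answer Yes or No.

No

Characteristic polynomial: p(t) = t^3 + 11t^2 + 35t + 25 = (t + 1)(t + 5)^2.
t = -5 has algebraic multiplicity 2; rank(Q + 5I) = 2, so geometric multiplicity = 1.
Geometric multiplicity < algebraic multiplicity, so Q is not diagonalizable.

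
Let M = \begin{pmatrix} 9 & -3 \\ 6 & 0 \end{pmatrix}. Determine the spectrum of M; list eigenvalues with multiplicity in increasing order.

3, 6

Characteristic polynomial: p(μ) = μ^2 - 9μ + 18 = (μ - 6)(μ - 3).
Roots (with multiplicity): 3, 6.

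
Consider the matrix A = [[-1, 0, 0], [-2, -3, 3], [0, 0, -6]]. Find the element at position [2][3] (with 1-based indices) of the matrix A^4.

Characteristic polynomial: s^3 + 10s^2 + 27s + 18 = (s + 1)(s + 3)(s + 6), so the eigenvalues are -6, -3, -1.
s=-1: eigenvector (1, -1, 0).
s=-3: eigenvector (0, 1, 0).
s=-6: eigenvector (0, -1, 1).
P = [[1, 0, 0], [-1, 1, -1], [0, 0, 1]], D = diag(-1, -3, -6), P⁻¹ = [[1, 0, 0], [1, 1, 1], [0, 0, 1]].
A⁴ = P·diag(1, 81, 1296)·P⁻¹ = [[1, 0, 0], [80, 81, -1215], [0, 0, 1296]].
The requested entry is -1215.

-1215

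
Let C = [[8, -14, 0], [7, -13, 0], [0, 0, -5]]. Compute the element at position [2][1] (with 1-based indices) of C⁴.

Characteristic polynomial: μ^3 + 10μ^2 + 19μ - 30 = (μ - 1)(μ + 5)(μ + 6), so the eigenvalues are -6, -5, 1.
μ=-6: eigenvector (-1, -1, 0).
μ=1: eigenvector (2, 1, 0).
μ=-5: eigenvector (0, 0, 1).
P = [[-1, 2, 0], [-1, 1, 0], [0, 0, 1]], D = diag(-6, 1, -5), P⁻¹ = [[1, -2, 0], [1, -1, 0], [0, 0, 1]].
C⁴ = P·diag(1296, 1, 625)·P⁻¹ = [[-1294, 2590, 0], [-1295, 2591, 0], [0, 0, 625]].
The requested entry is -1295.

-1295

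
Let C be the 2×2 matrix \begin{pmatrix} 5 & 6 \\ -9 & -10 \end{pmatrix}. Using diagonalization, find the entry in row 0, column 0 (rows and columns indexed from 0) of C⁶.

Characteristic polynomial: λ^2 + 5λ + 4 = (λ + 1)(λ + 4), so the eigenvalues are -4, -1.
λ=-4: eigenvector (-2, 3).
λ=-1: eigenvector (-1, 1).
P = [[-2, -1], [3, 1]], D = diag(-4, -1), P⁻¹ = [[1, 1], [-3, -2]].
C⁶ = P·diag(4096, 1)·P⁻¹ = [[-8189, -8190], [12285, 12286]].
The requested entry is -8189.

-8189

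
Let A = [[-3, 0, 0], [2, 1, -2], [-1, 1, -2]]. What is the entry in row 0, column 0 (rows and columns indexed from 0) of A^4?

Characteristic polynomial: t^3 + 4t^2 + 3t = t(t + 1)(t + 3), so the eigenvalues are -3, -1, 0.
t=0: eigenvector (0, -2, -1).
t=-1: eigenvector (0, 1, 1).
t=-3: eigenvector (1, 0, 1).
P = [[0, 0, 1], [-2, 1, 0], [-1, 1, 1]], D = diag(0, -1, -3), P⁻¹ = [[-1, -1, 1], [-2, -1, 2], [1, 0, 0]].
A⁴ = P·diag(0, 1, 81)·P⁻¹ = [[81, 0, 0], [-2, -1, 2], [79, -1, 2]].
The requested entry is 81.

81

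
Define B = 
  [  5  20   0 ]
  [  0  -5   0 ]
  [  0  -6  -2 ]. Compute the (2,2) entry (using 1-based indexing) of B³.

Characteristic polynomial: t^3 + 2t^2 - 25t - 50 = (t - 5)(t + 2)(t + 5), so the eigenvalues are -5, -2, 5.
t=5: eigenvector (1, 0, 0).
t=-2: eigenvector (0, 0, 1).
t=-5: eigenvector (-2, 1, 2).
P = [[1, 0, -2], [0, 0, 1], [0, 1, 2]], D = diag(5, -2, -5), P⁻¹ = [[1, 2, 0], [0, -2, 1], [0, 1, 0]].
B³ = P·diag(125, -8, -125)·P⁻¹ = [[125, 500, 0], [0, -125, 0], [0, -234, -8]].
The requested entry is -125.

-125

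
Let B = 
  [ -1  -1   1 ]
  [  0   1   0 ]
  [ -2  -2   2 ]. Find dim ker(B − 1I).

1

B − 1I = [[-2, -1, 1], [0, 0, 0], [-2, -2, 1]].
This matrix has rank 2, so its null space has dimension 3 − 2 = 1.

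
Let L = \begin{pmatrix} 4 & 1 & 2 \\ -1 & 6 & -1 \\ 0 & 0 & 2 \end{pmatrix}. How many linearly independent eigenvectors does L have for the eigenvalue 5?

1

L − 5I = [[-1, 1, 2], [-1, 1, -1], [0, 0, -3]].
This matrix has rank 2, so its null space has dimension 3 − 2 = 1.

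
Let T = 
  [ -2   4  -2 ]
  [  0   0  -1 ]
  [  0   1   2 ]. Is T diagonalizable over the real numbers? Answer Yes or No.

Characteristic polynomial: p(λ) = λ^3 - 3λ + 2 = (λ - 1)^2(λ + 2).
λ = 1 has algebraic multiplicity 2; rank(T − 1I) = 2, so geometric multiplicity = 1.
Geometric multiplicity < algebraic multiplicity, so T is not diagonalizable.

No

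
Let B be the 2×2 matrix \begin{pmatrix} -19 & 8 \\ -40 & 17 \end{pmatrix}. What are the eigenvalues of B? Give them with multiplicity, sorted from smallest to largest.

-3, 1

Characteristic polynomial: p(λ) = λ^2 + 2λ - 3 = (λ - 1)(λ + 3).
Roots (with multiplicity): -3, 1.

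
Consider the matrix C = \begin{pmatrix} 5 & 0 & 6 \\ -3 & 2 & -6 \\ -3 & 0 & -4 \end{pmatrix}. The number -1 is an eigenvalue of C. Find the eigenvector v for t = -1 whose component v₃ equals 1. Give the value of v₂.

1

C + 1I = [[6, 0, 6], [-3, 3, -6], [-3, 0, -3]].
Solving (C + 1I)v = 0 gives the eigenspace spanned by (-1, 1, 1).
With v₃ = 1, v = (-1, 1, 1), so v₂ = 1.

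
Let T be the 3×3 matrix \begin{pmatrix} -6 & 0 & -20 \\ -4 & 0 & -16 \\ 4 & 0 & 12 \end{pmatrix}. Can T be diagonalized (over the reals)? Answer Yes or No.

Characteristic polynomial: p(λ) = λ^3 - 6λ^2 + 8λ = λ(λ - 4)(λ - 2).
All 3 eigenvalues are distinct, so T is diagonalizable.

Yes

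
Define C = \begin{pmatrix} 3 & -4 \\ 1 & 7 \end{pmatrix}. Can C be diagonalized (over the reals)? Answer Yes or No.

Characteristic polynomial: p(r) = r^2 - 10r + 25 = (r - 5)^2.
r = 5 has algebraic multiplicity 2; rank(C − 5I) = 1, so geometric multiplicity = 1.
Geometric multiplicity < algebraic multiplicity, so C is not diagonalizable.

No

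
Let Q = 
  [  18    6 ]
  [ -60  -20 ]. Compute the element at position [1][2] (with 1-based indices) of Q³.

24

Characteristic polynomial: s^2 + 2s = s(s + 2), so the eigenvalues are -2, 0.
s=-2: eigenvector (-3, 10).
s=0: eigenvector (1, -3).
P = [[-3, 1], [10, -3]], D = diag(-2, 0), P⁻¹ = [[3, 1], [10, 3]].
Q³ = P·diag(-8, 0)·P⁻¹ = [[72, 24], [-240, -80]].
The requested entry is 24.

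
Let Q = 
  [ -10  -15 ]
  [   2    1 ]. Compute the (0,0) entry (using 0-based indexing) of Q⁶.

73270

Characteristic polynomial: λ^2 + 9λ + 20 = (λ + 4)(λ + 5), so the eigenvalues are -5, -4.
λ=-5: eigenvector (-3, 1).
λ=-4: eigenvector (-5, 2).
P = [[-3, -5], [1, 2]], D = diag(-5, -4), P⁻¹ = [[-2, -5], [1, 3]].
Q⁶ = P·diag(15625, 4096)·P⁻¹ = [[73270, 172935], [-23058, -53549]].
The requested entry is 73270.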